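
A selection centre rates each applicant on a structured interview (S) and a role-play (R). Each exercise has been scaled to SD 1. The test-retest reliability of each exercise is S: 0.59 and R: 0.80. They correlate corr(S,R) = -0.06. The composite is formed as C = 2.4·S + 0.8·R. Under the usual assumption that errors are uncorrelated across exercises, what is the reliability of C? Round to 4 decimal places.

0.5965

Var(C) = 2.4² + 0.8² + 2·[1.92·(-0.06)] = 6.4 − 0.2304 = 6.1696.
Because errors are independent across components, Cov(Tᵢ,Tⱼ) = Cov(Xᵢ,Xⱼ); the off-diagonal part of the true-score variance is the same as above.
True-score variance = [2.4²·0.59 + 0.8²·0.80] − 0.2304 = 3.9104 − 0.2304 = 3.68.
Reliability = 3.68 / 6.1696 = 0.5965.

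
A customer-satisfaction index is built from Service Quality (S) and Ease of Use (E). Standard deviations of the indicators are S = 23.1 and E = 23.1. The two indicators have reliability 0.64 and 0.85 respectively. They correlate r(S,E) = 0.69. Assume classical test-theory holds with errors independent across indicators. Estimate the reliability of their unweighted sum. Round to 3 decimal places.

Var(S+E) = 23.1² + 23.1² + 2·[23.1·23.1·0.69] = 1067.22 + 736.382 = 1803.6.
Because errors are independent across components, Cov(Tᵢ,Tⱼ) = Cov(Xᵢ,Xⱼ); the off-diagonal part of the true-score variance is the same as above.
True-score variance = [23.1²·0.64 + 23.1²·0.85] + 736.382 = 795.079 + 736.382 = 1531.46.
Reliability = 1531.46 / 1803.6 = 0.849.

0.849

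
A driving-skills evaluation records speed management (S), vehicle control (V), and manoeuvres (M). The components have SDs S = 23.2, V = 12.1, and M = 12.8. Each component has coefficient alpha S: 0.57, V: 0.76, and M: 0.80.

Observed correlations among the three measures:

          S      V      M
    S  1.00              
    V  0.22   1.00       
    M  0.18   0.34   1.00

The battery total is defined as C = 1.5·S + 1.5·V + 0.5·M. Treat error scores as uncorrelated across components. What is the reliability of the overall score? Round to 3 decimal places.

0.699

Var(C) = 1.5²·23.2² + 1.5²·12.1² + 0.5²·12.8² + 2·[2.25·23.2·12.1·0.22 + 0.75·23.2·12.8·0.18 + 0.75·12.1·12.8·0.34] = 1581.42 + 437.081 = 2018.5.
With uncorrelated errors the cross-covariances are all true-score covariance, so they carry over unchanged; only the diagonal terms shrink to ρᵢσᵢ².
True-score variance = [1.5²·23.2²·0.57 + 1.5²·12.1²·0.76 + 0.5²·12.8²·0.80] + 437.081 = 973.422 + 437.081 = 1410.5.
Reliability = 1410.5 / 2018.5 = 0.699.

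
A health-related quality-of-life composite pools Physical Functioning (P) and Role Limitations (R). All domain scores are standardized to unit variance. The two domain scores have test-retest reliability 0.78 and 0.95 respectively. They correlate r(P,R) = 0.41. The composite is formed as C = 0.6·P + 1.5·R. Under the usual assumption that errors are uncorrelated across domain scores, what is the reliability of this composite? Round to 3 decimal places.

0.943

Var(C) = 0.6² + 1.5² + 2·[0.9·0.41] = 2.61 + 0.738 = 3.348.
Because errors are independent across components, Cov(Tᵢ,Tⱼ) = Cov(Xᵢ,Xⱼ); the off-diagonal part of the true-score variance is the same as above.
True-score variance = [0.6²·0.78 + 1.5²·0.95] + 0.738 = 2.4183 + 0.738 = 3.1563.
Reliability = 3.1563 / 3.348 = 0.943.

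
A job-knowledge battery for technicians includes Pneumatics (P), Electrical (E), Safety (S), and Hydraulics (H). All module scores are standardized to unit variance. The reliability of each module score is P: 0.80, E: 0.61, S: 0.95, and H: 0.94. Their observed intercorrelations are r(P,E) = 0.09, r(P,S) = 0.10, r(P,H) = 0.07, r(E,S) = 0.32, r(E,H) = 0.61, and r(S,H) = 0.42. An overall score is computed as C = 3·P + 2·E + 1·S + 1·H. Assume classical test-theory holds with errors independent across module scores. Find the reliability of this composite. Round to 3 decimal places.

Var(C) = 3² + 2² + 1 + 1 + 2·[6·0.09 + 3·0.10 + 3·0.07 + 2·0.32 + 2·0.61 + 0.42] = 15 + 6.66 = 21.66.
With uncorrelated errors the cross-covariances are all true-score covariance, so they carry over unchanged; only the diagonal terms shrink to ρᵢσᵢ².
True-score variance = [3²·0.80 + 2²·0.61 + 0.95 + 0.94] + 6.66 = 11.53 + 6.66 = 18.19.
Reliability = 18.19 / 21.66 = 0.840.

0.840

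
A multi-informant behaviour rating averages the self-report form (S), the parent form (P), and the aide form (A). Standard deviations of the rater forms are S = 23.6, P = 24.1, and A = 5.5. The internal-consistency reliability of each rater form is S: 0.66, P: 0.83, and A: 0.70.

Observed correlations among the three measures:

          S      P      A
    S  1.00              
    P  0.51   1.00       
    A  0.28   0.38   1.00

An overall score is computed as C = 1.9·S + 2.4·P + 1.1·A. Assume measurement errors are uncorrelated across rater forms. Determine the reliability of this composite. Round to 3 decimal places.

0.851

Var(C) = 1.9²·23.6² + 2.4²·24.1² + 1.1²·5.5² + 2·[4.56·23.6·24.1·0.51 + 2.09·23.6·5.5·0.28 + 2.64·24.1·5.5·0.38] = 5392.69 + 3063.28 = 8455.98.
With uncorrelated errors the cross-covariances are all true-score covariance, so they carry over unchanged; only the diagonal terms shrink to ρᵢσᵢ².
True-score variance = [1.9²·23.6²·0.66 + 2.4²·24.1²·0.83 + 1.1²·5.5²·0.70] + 3063.28 = 4129.37 + 3063.28 = 7192.65.
Reliability = 7192.65 / 8455.98 = 0.851.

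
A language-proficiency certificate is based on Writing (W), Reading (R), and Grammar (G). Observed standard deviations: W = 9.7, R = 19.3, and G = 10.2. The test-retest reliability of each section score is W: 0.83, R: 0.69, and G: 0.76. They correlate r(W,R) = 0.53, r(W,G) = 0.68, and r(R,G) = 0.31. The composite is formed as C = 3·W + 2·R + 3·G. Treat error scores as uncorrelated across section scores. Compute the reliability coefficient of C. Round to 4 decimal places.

0.8704

Var(C) = 3²·9.7² + 2²·19.3² + 3²·10.2² + 2·[6·9.7·19.3·0.53 + 9·9.7·10.2·0.68 + 6·19.3·10.2·0.31] = 3273.13 + 3134 = 6407.13.
Because errors are independent across components, Cov(Tᵢ,Tⱼ) = Cov(Xᵢ,Xⱼ); the off-diagonal part of the true-score variance is the same as above.
True-score variance = [3²·9.7²·0.83 + 2²·19.3²·0.69 + 3²·10.2²·0.76] + 3134 = 2442.56 + 3134 = 5576.56.
Reliability = 5576.56 / 6407.13 = 0.8704.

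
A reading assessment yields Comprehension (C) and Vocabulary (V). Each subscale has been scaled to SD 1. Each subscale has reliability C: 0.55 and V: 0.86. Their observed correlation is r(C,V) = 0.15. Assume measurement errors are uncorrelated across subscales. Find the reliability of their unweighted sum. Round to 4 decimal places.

Var(C+V) = 2 + 2·[0.15] = 2 + 0.3 = 2.3.
Under uncorrelated errors the observed covariances equal the true-score covariances, so only the own-variance terms attenuate.
True-score variance = [0.55 + 0.86] + 0.3 = 1.41 + 0.3 = 1.71.
Reliability = 1.71 / 2.3 = 0.7435.

0.7435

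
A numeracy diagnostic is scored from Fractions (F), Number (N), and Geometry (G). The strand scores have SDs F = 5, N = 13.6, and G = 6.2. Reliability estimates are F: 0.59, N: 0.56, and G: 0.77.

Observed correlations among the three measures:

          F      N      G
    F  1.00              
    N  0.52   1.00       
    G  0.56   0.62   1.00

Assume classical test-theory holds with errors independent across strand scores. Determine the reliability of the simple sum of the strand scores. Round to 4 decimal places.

0.7808

Var(F+N+G) = 5² + 13.6² + 6.2² + 2·[5·13.6·0.52 + 5·6.2·0.56 + 13.6·6.2·0.62] = 248.4 + 209.997 = 458.397.
Under uncorrelated errors the observed covariances equal the true-score covariances, so only the own-variance terms attenuate.
True-score variance = [5²·0.59 + 13.6²·0.56 + 6.2²·0.77] + 209.997 = 147.926 + 209.997 = 357.923.
Reliability = 357.923 / 458.397 = 0.7808.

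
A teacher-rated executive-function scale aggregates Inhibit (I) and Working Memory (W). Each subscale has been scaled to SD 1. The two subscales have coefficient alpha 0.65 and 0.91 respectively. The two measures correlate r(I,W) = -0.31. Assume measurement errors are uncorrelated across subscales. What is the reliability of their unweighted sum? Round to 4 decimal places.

Var(I+W) = 2 + 2·[(-0.31)] = 2 − 0.62 = 1.38.
Because errors are independent across components, Cov(Tᵢ,Tⱼ) = Cov(Xᵢ,Xⱼ); the off-diagonal part of the true-score variance is the same as above.
True-score variance = [0.65 + 0.91] − 0.62 = 1.56 − 0.62 = 0.94.
Reliability = 0.94 / 1.38 = 0.6812.

0.6812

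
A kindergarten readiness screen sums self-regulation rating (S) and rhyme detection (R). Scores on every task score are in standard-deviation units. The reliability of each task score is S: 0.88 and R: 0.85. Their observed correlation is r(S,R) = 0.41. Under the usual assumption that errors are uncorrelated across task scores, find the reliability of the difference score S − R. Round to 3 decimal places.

Var(S−R) = 1 + 1 − 2·0.41 = 2 − 0.82 = 1.18.
Under uncorrelated errors the observed covariances equal the true-score covariances, so only the own-variance terms attenuate.
True-score variance = [0.88 + 0.85] − 0.82 = 1.73 − 0.82 = 0.91.
Reliability = 0.91 / 1.18 = 0.771.

0.771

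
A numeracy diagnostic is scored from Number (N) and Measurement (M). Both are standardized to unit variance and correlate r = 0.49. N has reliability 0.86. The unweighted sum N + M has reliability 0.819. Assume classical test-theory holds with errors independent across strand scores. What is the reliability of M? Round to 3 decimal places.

0.601

Var(N+M) = 2 + 2·0.49 = 2.980.
True-score variance = ρ_N + ρ_M + 2·0.49, so 0.819 = (0.86 + ρ_M + 0.98) / 2.980.
ρ_M = 0.819·2.980 − 0.86 − 0.98 = 0.601.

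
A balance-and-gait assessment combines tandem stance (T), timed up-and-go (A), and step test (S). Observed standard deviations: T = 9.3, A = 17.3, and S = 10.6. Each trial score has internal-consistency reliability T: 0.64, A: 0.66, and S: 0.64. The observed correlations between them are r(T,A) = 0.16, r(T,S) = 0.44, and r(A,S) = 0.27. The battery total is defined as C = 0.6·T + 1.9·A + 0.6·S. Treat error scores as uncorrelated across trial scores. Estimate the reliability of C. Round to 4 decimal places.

Var(C) = 0.6²·9.3² + 1.9²·17.3² + 0.6²·10.6² + 2·[1.14·9.3·17.3·0.16 + 0.36·9.3·10.6·0.44 + 1.14·17.3·10.6·0.27] = 1152.02 + 202.812 = 1354.83.
Because errors are independent across components, Cov(Tᵢ,Tⱼ) = Cov(Xᵢ,Xⱼ); the off-diagonal part of the true-score variance is the same as above.
True-score variance = [0.6²·9.3²·0.64 + 1.9²·17.3²·0.66 + 0.6²·10.6²·0.64] + 202.812 = 758.903 + 202.812 = 961.715.
Reliability = 961.715 / 1354.83 = 0.7098.

0.7098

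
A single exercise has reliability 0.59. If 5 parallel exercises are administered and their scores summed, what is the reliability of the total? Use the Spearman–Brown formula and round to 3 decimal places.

0.878

ρ_k = kρ / (1 + (k−1)ρ) = 5·0.59 / (1 + 4·0.59) = 2.950 / 3.360 = 0.878.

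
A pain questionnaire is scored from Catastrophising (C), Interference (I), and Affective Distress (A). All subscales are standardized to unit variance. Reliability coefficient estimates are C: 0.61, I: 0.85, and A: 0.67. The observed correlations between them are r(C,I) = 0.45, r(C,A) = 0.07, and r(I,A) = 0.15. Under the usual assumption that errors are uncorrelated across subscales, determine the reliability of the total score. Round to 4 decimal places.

0.7995

Var(C+I+A) = 3 + 2·[0.45 + 0.07 + 0.15] = 3 + 1.34 = 4.34.
Under uncorrelated errors the observed covariances equal the true-score covariances, so only the own-variance terms attenuate.
True-score variance = [0.61 + 0.85 + 0.67] + 1.34 = 2.13 + 1.34 = 3.47.
Reliability = 3.47 / 4.34 = 0.7995.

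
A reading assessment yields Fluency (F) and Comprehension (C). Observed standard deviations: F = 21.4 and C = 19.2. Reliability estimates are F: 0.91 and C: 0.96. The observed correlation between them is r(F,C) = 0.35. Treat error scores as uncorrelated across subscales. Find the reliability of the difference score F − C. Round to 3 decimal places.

0.896

Var(F−C) = 21.4² + 19.2² − 2·21.4·19.2·0.35 = 826.6 − 287.616 = 538.984.
Because errors are independent across components, Cov(Tᵢ,Tⱼ) = Cov(Xᵢ,Xⱼ); the off-diagonal part of the true-score variance is the same as above.
True-score variance = [21.4²·0.91 + 19.2²·0.96] − 287.616 = 770.638 − 287.616 = 483.022.
Reliability = 483.022 / 538.984 = 0.896.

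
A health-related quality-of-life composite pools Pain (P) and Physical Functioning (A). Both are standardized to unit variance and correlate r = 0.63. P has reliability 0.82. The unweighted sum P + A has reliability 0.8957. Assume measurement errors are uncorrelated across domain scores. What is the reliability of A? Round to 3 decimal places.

0.840

Var(P+A) = 2 + 2·0.63 = 3.260.
True-score variance = ρ_P + ρ_A + 2·0.63, so 0.8957 = (0.82 + ρ_A + 1.26) / 3.260.
ρ_A = 0.8957·3.260 − 0.82 − 1.26 = 0.840.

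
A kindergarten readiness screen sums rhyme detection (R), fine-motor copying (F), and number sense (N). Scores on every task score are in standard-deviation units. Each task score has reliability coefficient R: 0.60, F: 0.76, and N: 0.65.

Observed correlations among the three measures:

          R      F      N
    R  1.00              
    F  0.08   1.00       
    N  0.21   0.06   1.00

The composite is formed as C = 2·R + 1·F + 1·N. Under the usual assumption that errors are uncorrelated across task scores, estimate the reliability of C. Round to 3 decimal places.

Var(C) = 2² + 1 + 1 + 2·[2·0.08 + 2·0.21 + 0.06] = 6 + 1.28 = 7.28.
Under uncorrelated errors the observed covariances equal the true-score covariances, so only the own-variance terms attenuate.
True-score variance = [2²·0.60 + 0.76 + 0.65] + 1.28 = 3.81 + 1.28 = 5.09.
Reliability = 5.09 / 7.28 = 0.699.

0.699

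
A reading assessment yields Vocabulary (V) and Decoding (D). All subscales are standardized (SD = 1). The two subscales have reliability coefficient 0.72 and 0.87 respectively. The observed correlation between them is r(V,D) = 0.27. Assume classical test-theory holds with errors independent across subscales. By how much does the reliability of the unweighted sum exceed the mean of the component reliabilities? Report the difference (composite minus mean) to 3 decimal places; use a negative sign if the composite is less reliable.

0.044

Var(sum) = 2 + 0.54 = 2.54; true-score variance = 1.59 + 0.54 = 2.13; composite reliability = 0.8386.
Mean component reliability = 0.7950.
Difference = 0.8386 − 0.7950 = 0.044.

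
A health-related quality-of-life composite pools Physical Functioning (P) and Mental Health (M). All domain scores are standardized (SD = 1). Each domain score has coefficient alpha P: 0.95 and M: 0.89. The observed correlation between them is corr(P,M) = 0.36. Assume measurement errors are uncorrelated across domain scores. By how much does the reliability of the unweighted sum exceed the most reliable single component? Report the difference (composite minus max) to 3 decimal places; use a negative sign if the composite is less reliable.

-0.009

Var(sum) = 2 + 0.72 = 2.72; true-score variance = 1.84 + 0.72 = 2.56; composite reliability = 0.9412.
Max component reliability = 0.9500.
Difference = 0.9412 − 0.9500 = -0.009.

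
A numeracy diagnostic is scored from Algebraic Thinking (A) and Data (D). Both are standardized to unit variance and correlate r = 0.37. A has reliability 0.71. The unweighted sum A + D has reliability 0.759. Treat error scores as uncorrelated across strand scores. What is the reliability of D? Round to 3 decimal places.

Var(A+D) = 2 + 2·0.37 = 2.740.
True-score variance = ρ_A + ρ_D + 2·0.37, so 0.759 = (0.71 + ρ_D + 0.74) / 2.740.
ρ_D = 0.759·2.740 − 0.71 − 0.74 = 0.630.

0.630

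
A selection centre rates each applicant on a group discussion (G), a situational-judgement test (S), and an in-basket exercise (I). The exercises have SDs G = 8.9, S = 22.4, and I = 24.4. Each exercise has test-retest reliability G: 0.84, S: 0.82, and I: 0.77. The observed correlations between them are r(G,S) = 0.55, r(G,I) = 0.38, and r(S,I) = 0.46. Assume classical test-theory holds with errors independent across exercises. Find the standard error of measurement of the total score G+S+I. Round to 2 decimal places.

15.49

Var(total) = 1176.33 + 887.173 = 2063.5.
True-score variance = 936.407 + 887.173 = 1823.58, so reliability = 0.8837.
Error variance = 2063.5 − 1823.58 = 239.923; SEM = √239.923 = 15.49.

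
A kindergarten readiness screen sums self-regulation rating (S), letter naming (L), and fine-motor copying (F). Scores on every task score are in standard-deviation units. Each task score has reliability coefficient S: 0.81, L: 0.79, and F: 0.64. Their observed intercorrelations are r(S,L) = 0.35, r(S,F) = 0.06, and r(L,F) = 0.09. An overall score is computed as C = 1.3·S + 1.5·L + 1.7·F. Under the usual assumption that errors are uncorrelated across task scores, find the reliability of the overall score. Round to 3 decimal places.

Var(C) = 1.3² + 1.5² + 1.7² + 2·[1.95·0.35 + 2.21·0.06 + 2.55·0.09] = 6.83 + 2.0892 = 8.9192.
Under uncorrelated errors the observed covariances equal the true-score covariances, so only the own-variance terms attenuate.
True-score variance = [1.3²·0.81 + 1.5²·0.79 + 1.7²·0.64] + 2.0892 = 4.996 + 2.0892 = 7.0852.
Reliability = 7.0852 / 8.9192 = 0.794.

0.794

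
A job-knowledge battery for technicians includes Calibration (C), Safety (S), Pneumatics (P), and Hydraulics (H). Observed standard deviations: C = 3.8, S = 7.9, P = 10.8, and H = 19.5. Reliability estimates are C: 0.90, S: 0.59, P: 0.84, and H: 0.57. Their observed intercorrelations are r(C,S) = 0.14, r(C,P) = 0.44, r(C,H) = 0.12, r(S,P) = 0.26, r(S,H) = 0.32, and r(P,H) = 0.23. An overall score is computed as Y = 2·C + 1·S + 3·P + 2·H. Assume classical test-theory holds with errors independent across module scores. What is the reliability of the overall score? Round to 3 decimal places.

0.782

Var(Y) = 2²·3.8² + 7.9² + 3²·10.8² + 2²·19.5² + 2·[2·3.8·7.9·0.14 + 6·3.8·10.8·0.44 + 4·3.8·19.5·0.12 + 3·7.9·10.8·0.26 + 2·7.9·19.5·0.32 + 6·10.8·19.5·0.23] = 2690.93 + 1216.18 = 3907.11.
Under uncorrelated errors the observed covariances equal the true-score covariances, so only the own-variance terms attenuate.
True-score variance = [2²·3.8²·0.90 + 7.9²·0.59 + 3²·10.8²·0.84 + 2²·19.5²·0.57] + 1216.18 = 1837.57 + 1216.18 = 3053.75.
Reliability = 3053.75 / 3907.11 = 0.782.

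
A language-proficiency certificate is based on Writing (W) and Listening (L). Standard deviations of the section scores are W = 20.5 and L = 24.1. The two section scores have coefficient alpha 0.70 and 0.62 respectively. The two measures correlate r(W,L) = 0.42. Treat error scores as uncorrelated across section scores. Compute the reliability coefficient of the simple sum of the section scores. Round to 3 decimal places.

Var(W+L) = 20.5² + 24.1² + 2·[20.5·24.1·0.42] = 1001.06 + 415.002 = 1416.06.
Under uncorrelated errors the observed covariances equal the true-score covariances, so only the own-variance terms attenuate.
True-score variance = [20.5²·0.70 + 24.1²·0.62] + 415.002 = 654.277 + 415.002 = 1069.28.
Reliability = 1069.28 / 1416.06 = 0.755.

0.755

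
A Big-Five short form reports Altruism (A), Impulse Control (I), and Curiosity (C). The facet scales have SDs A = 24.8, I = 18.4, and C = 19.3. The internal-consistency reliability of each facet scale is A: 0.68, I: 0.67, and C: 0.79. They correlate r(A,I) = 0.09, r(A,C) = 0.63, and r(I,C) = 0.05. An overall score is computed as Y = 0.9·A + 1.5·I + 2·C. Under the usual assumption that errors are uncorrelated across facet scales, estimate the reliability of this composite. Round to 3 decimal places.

Var(Y) = 0.9²·24.8² + 1.5²·18.4² + 2²·19.3² + 2·[1.35·24.8·18.4·0.09 + 1.8·24.8·19.3·0.63 + 3·18.4·19.3·0.05] = 2749.9 + 1302.98 = 4052.88.
Under uncorrelated errors the observed covariances equal the true-score covariances, so only the own-variance terms attenuate.
True-score variance = [0.9²·24.8²·0.68 + 1.5²·18.4²·0.67 + 2²·19.3²·0.79] + 1302.98 = 2026.21 + 1302.98 = 3329.19.
Reliability = 3329.19 / 4052.88 = 0.821.

0.821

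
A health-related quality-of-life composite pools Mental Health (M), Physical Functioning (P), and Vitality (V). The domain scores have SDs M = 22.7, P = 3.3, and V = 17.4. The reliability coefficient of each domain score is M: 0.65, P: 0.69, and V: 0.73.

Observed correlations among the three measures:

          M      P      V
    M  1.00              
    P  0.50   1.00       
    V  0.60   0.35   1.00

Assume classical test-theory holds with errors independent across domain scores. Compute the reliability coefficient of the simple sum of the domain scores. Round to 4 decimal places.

0.8128

Var(M+P+V) = 22.7² + 3.3² + 17.4² + 2·[22.7·3.3·0.50 + 22.7·17.4·0.60 + 3.3·17.4·0.35] = 828.94 + 589.08 = 1418.02.
With uncorrelated errors the cross-covariances are all true-score covariance, so they carry over unchanged; only the diagonal terms shrink to ρᵢσᵢ².
True-score variance = [22.7²·0.65 + 3.3²·0.69 + 17.4²·0.73] + 589.08 = 563.467 + 589.08 = 1152.55.
Reliability = 1152.55 / 1418.02 = 0.8128.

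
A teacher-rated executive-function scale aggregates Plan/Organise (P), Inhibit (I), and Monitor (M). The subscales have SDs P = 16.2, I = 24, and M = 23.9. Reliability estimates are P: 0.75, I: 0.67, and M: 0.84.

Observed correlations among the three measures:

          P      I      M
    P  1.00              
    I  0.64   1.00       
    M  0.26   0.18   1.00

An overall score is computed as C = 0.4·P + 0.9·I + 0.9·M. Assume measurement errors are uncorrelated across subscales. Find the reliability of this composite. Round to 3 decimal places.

0.828

Var(C) = 0.4²·16.2² + 0.9²·24² + 0.9²·23.9² + 2·[0.36·16.2·24·0.64 + 0.36·16.2·23.9·0.26 + 0.81·24·23.9·0.18] = 971.231 + 418.901 = 1390.13.
Under uncorrelated errors the observed covariances equal the true-score covariances, so only the own-variance terms attenuate.
True-score variance = [0.4²·16.2²·0.75 + 0.9²·24²·0.67 + 0.9²·23.9²·0.84] + 418.901 = 732.739 + 418.901 = 1151.64.
Reliability = 1151.64 / 1390.13 = 0.828.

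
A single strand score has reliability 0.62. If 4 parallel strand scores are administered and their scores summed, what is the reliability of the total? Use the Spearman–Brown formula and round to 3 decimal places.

ρ_k = kρ / (1 + (k−1)ρ) = 4·0.62 / (1 + 3·0.62) = 2.480 / 2.860 = 0.867.

0.867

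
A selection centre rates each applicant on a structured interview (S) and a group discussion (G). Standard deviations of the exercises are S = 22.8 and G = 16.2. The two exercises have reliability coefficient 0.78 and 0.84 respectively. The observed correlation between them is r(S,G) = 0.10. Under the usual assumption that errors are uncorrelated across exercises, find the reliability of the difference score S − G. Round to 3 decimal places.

Var(S−G) = 22.8² + 16.2² − 2·22.8·16.2·0.10 = 782.28 − 73.872 = 708.408.
With uncorrelated errors the cross-covariances are all true-score covariance, so they carry over unchanged; only the diagonal terms shrink to ρᵢσᵢ².
True-score variance = [22.8²·0.78 + 16.2²·0.84] − 73.872 = 625.925 − 73.872 = 552.053.
Reliability = 552.053 / 708.408 = 0.779.

0.779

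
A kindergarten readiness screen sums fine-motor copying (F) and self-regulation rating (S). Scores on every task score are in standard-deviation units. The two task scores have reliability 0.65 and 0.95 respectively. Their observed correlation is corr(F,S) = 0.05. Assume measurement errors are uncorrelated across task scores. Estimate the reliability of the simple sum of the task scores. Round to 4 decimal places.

0.8095

Var(F+S) = 2 + 2·[0.05] = 2 + 0.1 = 2.1.
Because errors are independent across components, Cov(Tᵢ,Tⱼ) = Cov(Xᵢ,Xⱼ); the off-diagonal part of the true-score variance is the same as above.
True-score variance = [0.65 + 0.95] + 0.1 = 1.6 + 0.1 = 1.7.
Reliability = 1.7 / 2.1 = 0.8095.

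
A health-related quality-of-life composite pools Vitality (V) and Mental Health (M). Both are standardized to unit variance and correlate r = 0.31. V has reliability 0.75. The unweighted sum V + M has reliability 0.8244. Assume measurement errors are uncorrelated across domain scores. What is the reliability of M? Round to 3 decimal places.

0.790

Var(V+M) = 2 + 2·0.31 = 2.620.
True-score variance = ρ_V + ρ_M + 2·0.31, so 0.8244 = (0.75 + ρ_M + 0.62) / 2.620.
ρ_M = 0.8244·2.620 − 0.75 − 0.62 = 0.790.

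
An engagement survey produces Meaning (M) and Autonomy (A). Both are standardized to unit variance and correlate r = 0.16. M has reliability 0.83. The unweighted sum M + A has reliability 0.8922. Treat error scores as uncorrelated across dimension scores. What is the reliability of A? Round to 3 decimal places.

0.920

Var(M+A) = 2 + 2·0.16 = 2.320.
True-score variance = ρ_M + ρ_A + 2·0.16, so 0.8922 = (0.83 + ρ_A + 0.32) / 2.320.
ρ_A = 0.8922·2.320 − 0.83 − 0.32 = 0.920.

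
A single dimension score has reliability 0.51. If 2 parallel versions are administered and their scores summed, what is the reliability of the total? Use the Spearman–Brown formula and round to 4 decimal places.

ρ_k = kρ / (1 + (k−1)ρ) = 2·0.51 / (1 + 1·0.51) = 1.020 / 1.510 = 0.6755.

0.6755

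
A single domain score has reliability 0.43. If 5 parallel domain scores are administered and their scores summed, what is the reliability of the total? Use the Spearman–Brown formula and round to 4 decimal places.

ρ_k = kρ / (1 + (k−1)ρ) = 5·0.43 / (1 + 4·0.43) = 2.150 / 2.720 = 0.7904.

0.7904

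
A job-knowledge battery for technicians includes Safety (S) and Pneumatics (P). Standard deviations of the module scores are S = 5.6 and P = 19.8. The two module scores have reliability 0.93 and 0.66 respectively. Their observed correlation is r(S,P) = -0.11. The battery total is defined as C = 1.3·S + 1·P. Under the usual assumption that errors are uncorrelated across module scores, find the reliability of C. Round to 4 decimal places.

0.6685

Var(C) = 1.3²·5.6² + 19.8² + 2·[1.3·5.6·19.8·(-0.11)] = 445.038 − 31.7117 = 413.327.
Under uncorrelated errors the observed covariances equal the true-score covariances, so only the own-variance terms attenuate.
True-score variance = [1.3²·5.6²·0.93 + 19.8²·0.66] − 31.7117 = 308.035 − 31.7117 = 276.323.
Reliability = 276.323 / 413.327 = 0.6685.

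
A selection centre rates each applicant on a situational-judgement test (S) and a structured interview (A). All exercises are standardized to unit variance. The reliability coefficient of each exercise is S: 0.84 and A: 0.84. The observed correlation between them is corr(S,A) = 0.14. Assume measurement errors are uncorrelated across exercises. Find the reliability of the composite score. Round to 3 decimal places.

0.860

Var(S+A) = 2 + 2·[0.14] = 2 + 0.28 = 2.28.
With uncorrelated errors the cross-covariances are all true-score covariance, so they carry over unchanged; only the diagonal terms shrink to ρᵢσᵢ².
True-score variance = [0.84 + 0.84] + 0.28 = 1.68 + 0.28 = 1.96.
Reliability = 1.96 / 2.28 = 0.860.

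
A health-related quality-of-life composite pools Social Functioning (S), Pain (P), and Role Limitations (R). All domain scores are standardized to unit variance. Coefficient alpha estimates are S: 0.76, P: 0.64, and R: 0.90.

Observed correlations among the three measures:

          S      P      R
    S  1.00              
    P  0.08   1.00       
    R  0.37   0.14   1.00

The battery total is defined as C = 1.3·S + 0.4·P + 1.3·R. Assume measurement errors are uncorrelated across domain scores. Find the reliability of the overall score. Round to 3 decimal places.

Var(C) = 1.3² + 0.4² + 1.3² + 2·[0.52·0.08 + 1.69·0.37 + 0.52·0.14] = 3.54 + 1.4794 = 5.0194.
Under uncorrelated errors the observed covariances equal the true-score covariances, so only the own-variance terms attenuate.
True-score variance = [1.3²·0.76 + 0.4²·0.64 + 1.3²·0.90] + 1.4794 = 2.9078 + 1.4794 = 4.3872.
Reliability = 4.3872 / 5.0194 = 0.874.

0.874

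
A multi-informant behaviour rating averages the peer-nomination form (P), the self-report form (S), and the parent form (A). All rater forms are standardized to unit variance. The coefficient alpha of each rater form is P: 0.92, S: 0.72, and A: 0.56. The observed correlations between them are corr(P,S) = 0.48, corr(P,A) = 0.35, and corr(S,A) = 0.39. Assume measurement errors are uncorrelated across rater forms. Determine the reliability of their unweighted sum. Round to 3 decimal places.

Var(P+S+A) = 3 + 2·[0.48 + 0.35 + 0.39] = 3 + 2.44 = 5.44.
Because errors are independent across components, Cov(Tᵢ,Tⱼ) = Cov(Xᵢ,Xⱼ); the off-diagonal part of the true-score variance is the same as above.
True-score variance = [0.92 + 0.72 + 0.56] + 2.44 = 2.2 + 2.44 = 4.64.
Reliability = 4.64 / 5.44 = 0.853.

0.853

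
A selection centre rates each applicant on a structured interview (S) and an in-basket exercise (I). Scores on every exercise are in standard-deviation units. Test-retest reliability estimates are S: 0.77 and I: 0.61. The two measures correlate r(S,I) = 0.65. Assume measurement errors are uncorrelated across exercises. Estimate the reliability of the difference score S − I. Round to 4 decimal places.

Var(S−I) = 1 + 1 − 2·0.65 = 2 − 1.3 = 0.7.
Because errors are independent across components, Cov(Tᵢ,Tⱼ) = Cov(Xᵢ,Xⱼ); the off-diagonal part of the true-score variance is the same as above.
True-score variance = [0.77 + 0.61] − 1.3 = 1.38 − 1.3 = 0.08.
Reliability = 0.08 / 0.7 = 0.1143.

0.1143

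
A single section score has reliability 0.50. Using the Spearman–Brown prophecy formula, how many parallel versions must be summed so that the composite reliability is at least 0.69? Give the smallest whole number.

k ≥ ρ*(1−ρ₁)/(ρ₁(1−ρ*)) = 0.69·0.50 / (0.50·0.31) = 2.226.
Smallest integer k = 3.

3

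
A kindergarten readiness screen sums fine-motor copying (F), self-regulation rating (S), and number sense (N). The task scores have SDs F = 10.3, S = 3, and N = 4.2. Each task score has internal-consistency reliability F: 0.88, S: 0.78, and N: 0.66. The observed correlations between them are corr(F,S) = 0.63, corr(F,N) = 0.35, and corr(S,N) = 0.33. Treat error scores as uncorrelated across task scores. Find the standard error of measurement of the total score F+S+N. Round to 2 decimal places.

Var(total) = 132.73 + 77.532 = 210.262.
True-score variance = 112.022 + 77.532 = 189.554, so reliability = 0.9015.
Error variance = 210.262 − 189.554 = 20.7084; SEM = √20.7084 = 4.55.

4.55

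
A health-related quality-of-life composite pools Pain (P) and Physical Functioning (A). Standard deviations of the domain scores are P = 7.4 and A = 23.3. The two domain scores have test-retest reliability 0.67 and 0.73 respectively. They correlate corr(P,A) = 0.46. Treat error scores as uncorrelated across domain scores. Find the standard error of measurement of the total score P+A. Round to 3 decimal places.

12.832

Var(total) = 597.65 + 158.626 = 756.276.
True-score variance = 432.999 + 158.626 = 591.625, so reliability = 0.7823.
Error variance = 756.276 − 591.625 = 164.651; SEM = √164.651 = 12.832.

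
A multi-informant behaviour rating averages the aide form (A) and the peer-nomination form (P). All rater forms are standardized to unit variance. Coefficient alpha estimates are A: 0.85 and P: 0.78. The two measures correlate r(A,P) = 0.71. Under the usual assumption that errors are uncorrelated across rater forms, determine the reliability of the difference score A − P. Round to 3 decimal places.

0.362

Var(A−P) = 1 + 1 − 2·0.71 = 2 − 1.42 = 0.58.
With uncorrelated errors the cross-covariances are all true-score covariance, so they carry over unchanged; only the diagonal terms shrink to ρᵢσᵢ².
True-score variance = [0.85 + 0.78] − 1.42 = 1.63 − 1.42 = 0.21.
Reliability = 0.21 / 0.58 = 0.362.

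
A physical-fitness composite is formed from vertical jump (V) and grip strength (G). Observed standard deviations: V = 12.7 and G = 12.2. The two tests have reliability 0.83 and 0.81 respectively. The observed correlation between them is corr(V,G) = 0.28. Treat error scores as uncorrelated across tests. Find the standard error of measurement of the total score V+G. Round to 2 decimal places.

7.46

Var(total) = 310.13 + 86.7664 = 396.896.
True-score variance = 254.431 + 86.7664 = 341.197, so reliability = 0.8597.
Error variance = 396.896 − 341.197 = 55.6989; SEM = √55.6989 = 7.46.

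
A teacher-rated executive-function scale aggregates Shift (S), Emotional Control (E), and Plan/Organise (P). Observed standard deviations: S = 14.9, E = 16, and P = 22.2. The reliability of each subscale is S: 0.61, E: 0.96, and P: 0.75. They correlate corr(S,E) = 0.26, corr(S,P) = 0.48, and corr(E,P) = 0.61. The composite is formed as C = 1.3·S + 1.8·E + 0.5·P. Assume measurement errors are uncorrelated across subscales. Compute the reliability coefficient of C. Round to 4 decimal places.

0.9050

Var(C) = 1.3²·14.9² + 1.8²·16² + 0.5²·22.2² + 2·[2.34·14.9·16·0.26 + 0.65·14.9·22.2·0.48 + 0.9·16·22.2·0.61] = 1327.85 + 886.501 = 2214.35.
With uncorrelated errors the cross-covariances are all true-score covariance, so they carry over unchanged; only the diagonal terms shrink to ρᵢσᵢ².
True-score variance = [1.3²·14.9²·0.61 + 1.8²·16²·0.96 + 0.5²·22.2²·0.75] + 886.501 = 1117.54 + 886.501 = 2004.04.
Reliability = 2004.04 / 2214.35 = 0.9050.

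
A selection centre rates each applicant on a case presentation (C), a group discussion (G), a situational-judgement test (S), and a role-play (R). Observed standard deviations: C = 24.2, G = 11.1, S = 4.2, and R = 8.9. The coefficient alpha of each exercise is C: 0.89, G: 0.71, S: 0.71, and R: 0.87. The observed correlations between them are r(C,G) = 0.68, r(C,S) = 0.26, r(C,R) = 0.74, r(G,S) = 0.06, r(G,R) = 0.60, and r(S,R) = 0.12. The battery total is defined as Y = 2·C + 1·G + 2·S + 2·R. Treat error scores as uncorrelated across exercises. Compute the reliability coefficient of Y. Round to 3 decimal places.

Var(Y) = 2²·24.2² + 11.1² + 2²·4.2² + 2²·8.9² + 2·[2·24.2·11.1·0.68 + 4·24.2·4.2·0.26 + 4·24.2·8.9·0.74 + 2·11.1·4.2·0.06 + 2·11.1·8.9·0.60 + 4·4.2·8.9·0.12] = 2853.17 + 2501.28 = 5354.45.
Under uncorrelated errors the observed covariances equal the true-score covariances, so only the own-variance terms attenuate.
True-score variance = [2²·24.2²·0.89 + 11.1²·0.71 + 2²·4.2²·0.71 + 2²·8.9²·0.87] + 2501.28 = 2498.11 + 2501.28 = 4999.38.
Reliability = 4999.38 / 5354.45 = 0.934.

0.934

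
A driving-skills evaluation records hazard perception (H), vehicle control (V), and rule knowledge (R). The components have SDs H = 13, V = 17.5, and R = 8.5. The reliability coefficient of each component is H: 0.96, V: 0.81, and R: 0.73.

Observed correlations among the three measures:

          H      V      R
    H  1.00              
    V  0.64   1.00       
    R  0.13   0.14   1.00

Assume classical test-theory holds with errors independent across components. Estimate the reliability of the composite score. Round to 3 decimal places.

Var(H+V+R) = 13² + 17.5² + 8.5² + 2·[13·17.5·0.64 + 13·8.5·0.13 + 17.5·8.5·0.14] = 547.5 + 361.58 = 909.08.
With uncorrelated errors the cross-covariances are all true-score covariance, so they carry over unchanged; only the diagonal terms shrink to ρᵢσᵢ².
True-score variance = [13²·0.96 + 17.5²·0.81 + 8.5²·0.73] + 361.58 = 463.045 + 361.58 = 824.625.
Reliability = 824.625 / 909.08 = 0.907.

0.907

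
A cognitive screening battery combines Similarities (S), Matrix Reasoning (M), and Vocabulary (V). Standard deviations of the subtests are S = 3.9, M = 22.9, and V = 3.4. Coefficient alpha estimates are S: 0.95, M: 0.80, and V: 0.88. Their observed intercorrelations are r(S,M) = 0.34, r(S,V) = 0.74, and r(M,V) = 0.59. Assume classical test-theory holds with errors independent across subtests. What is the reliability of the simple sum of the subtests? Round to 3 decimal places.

0.852

Var(S+M+V) = 3.9² + 22.9² + 3.4² + 2·[3.9·22.9·0.34 + 3.9·3.4·0.74 + 22.9·3.4·0.59] = 551.18 + 172.23 = 723.41.
With uncorrelated errors the cross-covariances are all true-score covariance, so they carry over unchanged; only the diagonal terms shrink to ρᵢσᵢ².
True-score variance = [3.9²·0.95 + 22.9²·0.80 + 3.4²·0.88] + 172.23 = 444.15 + 172.23 = 616.381.
Reliability = 616.381 / 723.41 = 0.852.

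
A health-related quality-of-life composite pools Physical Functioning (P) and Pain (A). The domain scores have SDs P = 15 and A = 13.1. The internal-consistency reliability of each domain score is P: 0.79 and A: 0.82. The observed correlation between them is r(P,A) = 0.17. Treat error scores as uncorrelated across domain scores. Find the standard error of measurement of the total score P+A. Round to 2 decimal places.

Var(total) = 396.61 + 66.81 = 463.42.
True-score variance = 318.47 + 66.81 = 385.28, so reliability = 0.8314.
Error variance = 463.42 − 385.28 = 78.1398; SEM = √78.1398 = 8.84.

8.84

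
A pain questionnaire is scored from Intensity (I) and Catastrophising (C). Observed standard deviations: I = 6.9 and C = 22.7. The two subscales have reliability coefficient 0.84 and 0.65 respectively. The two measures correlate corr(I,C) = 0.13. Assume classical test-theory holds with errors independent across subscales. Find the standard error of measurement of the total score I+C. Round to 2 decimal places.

13.71

Var(total) = 562.9 + 40.7238 = 603.624.
True-score variance = 374.931 + 40.7238 = 415.655, so reliability = 0.6886.
Error variance = 603.624 − 415.655 = 187.969; SEM = √187.969 = 13.71.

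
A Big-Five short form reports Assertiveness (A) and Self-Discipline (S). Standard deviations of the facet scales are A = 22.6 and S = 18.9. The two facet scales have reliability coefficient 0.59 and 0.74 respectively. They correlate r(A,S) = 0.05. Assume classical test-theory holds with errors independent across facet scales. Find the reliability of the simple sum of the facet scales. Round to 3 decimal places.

0.668

Var(A+S) = 22.6² + 18.9² + 2·[22.6·18.9·0.05] = 867.97 + 42.714 = 910.684.
Under uncorrelated errors the observed covariances equal the true-score covariances, so only the own-variance terms attenuate.
True-score variance = [22.6²·0.59 + 18.9²·0.74] + 42.714 = 565.684 + 42.714 = 608.398.
Reliability = 608.398 / 910.684 = 0.668.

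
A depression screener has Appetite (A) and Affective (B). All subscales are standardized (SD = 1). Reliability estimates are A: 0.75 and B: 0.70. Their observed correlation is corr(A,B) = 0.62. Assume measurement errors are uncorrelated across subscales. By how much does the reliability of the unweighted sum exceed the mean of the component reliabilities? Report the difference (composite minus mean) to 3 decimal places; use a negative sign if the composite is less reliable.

0.105

Var(sum) = 2 + 1.24 = 3.24; true-score variance = 1.45 + 1.24 = 2.69; composite reliability = 0.8302.
Mean component reliability = 0.7250.
Difference = 0.8302 − 0.7250 = 0.105.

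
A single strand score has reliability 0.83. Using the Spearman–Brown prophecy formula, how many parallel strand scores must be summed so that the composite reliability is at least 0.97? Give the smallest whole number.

k ≥ ρ*(1−ρ₁)/(ρ₁(1−ρ*)) = 0.97·0.17 / (0.83·0.03) = 6.622.
Smallest integer k = 7.

7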